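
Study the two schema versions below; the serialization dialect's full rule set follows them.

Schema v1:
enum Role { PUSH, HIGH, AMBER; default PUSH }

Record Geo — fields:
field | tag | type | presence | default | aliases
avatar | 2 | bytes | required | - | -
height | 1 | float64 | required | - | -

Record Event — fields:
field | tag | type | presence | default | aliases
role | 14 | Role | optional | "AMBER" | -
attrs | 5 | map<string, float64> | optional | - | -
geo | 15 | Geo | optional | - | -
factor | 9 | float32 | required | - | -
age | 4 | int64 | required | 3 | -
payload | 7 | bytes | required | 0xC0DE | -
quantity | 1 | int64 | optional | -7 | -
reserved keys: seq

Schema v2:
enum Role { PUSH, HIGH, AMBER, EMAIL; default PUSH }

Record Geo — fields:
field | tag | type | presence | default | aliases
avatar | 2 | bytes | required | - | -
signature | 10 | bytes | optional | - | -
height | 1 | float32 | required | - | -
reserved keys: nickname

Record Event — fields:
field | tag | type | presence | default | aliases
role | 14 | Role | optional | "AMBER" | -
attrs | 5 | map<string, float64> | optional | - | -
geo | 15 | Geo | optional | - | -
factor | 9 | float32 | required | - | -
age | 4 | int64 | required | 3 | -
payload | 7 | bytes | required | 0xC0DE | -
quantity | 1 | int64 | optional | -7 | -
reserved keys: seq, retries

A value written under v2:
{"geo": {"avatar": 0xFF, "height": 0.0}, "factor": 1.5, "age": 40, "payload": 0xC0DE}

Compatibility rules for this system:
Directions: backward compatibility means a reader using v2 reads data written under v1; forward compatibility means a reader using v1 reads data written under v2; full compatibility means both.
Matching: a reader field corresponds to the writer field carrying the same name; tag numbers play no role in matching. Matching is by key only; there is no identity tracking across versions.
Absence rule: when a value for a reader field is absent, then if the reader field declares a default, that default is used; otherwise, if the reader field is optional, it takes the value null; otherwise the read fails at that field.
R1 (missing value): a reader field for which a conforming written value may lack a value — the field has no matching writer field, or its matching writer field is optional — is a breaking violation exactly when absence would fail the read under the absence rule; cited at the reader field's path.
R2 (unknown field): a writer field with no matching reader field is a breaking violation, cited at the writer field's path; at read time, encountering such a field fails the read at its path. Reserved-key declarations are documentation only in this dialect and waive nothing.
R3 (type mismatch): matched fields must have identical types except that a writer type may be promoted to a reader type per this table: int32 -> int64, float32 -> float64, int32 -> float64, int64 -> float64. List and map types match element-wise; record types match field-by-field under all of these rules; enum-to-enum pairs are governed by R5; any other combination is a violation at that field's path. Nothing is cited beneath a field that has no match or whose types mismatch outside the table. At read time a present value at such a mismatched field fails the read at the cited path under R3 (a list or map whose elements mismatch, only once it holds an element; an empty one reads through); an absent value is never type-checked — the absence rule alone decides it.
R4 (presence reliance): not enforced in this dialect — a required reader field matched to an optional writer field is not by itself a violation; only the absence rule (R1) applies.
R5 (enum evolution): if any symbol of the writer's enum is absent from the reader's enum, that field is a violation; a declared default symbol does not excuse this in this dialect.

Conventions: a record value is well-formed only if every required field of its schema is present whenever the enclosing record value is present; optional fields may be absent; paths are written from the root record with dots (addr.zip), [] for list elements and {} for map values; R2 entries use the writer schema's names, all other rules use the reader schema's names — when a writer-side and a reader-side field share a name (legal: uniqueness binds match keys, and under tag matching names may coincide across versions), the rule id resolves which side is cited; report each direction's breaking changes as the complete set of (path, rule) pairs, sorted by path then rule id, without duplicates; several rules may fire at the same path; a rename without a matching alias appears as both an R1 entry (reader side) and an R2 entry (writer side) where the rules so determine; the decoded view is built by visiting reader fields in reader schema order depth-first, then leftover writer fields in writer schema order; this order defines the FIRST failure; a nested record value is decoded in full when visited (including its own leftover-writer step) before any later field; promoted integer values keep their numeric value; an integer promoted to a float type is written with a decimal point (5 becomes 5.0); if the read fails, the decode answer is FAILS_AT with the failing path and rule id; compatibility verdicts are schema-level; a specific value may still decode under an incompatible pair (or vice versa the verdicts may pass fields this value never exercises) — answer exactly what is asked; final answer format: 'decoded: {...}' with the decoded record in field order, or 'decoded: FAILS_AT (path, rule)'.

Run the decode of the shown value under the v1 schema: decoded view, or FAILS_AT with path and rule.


each type pair in Event: writer, then reader
decode (reader v1):
  role := "AMBER" (absent -> default)
  attrs := null (absent, optional -> null)
  geo.avatar := 0xFF
  geo.height := 0.0 (float32 -> float64)
  factor := 1.5
  age := 40
  payload := 0xC0DE
  quantity := -7 (absent -> default)
  => decoded: {"role": "AMBER", "attrs": null, "geo": {"avatar": 0xFF, "height": 0.0}, "factor": 1.5, "age": 40, "payload": 0xC0DE, "quantity": -7}
the other Event changes do not affect what is asked:
  field height in record Geo: type float64 changed to float32 -> changes Event's schema-level verdicts only — the decode of this value is the same
  enum Role (field role in record Event): symbol EMAIL added -> changes Event's schema-level verdicts only — the decode of this value is the same
  added field signature to record Geo: optional bytes, tag 10 (in v2 it sits immediately before height) -> changes Event's schema-level verdicts only — the decode of this value is the same

decoded: {"role": "AMBER", "attrs": null, "geo": {"avatar": 0xFF, "height": 0.0}, "factor": 1.5, "age": 40, "payload": 0xC0DE, "quantity": -7}


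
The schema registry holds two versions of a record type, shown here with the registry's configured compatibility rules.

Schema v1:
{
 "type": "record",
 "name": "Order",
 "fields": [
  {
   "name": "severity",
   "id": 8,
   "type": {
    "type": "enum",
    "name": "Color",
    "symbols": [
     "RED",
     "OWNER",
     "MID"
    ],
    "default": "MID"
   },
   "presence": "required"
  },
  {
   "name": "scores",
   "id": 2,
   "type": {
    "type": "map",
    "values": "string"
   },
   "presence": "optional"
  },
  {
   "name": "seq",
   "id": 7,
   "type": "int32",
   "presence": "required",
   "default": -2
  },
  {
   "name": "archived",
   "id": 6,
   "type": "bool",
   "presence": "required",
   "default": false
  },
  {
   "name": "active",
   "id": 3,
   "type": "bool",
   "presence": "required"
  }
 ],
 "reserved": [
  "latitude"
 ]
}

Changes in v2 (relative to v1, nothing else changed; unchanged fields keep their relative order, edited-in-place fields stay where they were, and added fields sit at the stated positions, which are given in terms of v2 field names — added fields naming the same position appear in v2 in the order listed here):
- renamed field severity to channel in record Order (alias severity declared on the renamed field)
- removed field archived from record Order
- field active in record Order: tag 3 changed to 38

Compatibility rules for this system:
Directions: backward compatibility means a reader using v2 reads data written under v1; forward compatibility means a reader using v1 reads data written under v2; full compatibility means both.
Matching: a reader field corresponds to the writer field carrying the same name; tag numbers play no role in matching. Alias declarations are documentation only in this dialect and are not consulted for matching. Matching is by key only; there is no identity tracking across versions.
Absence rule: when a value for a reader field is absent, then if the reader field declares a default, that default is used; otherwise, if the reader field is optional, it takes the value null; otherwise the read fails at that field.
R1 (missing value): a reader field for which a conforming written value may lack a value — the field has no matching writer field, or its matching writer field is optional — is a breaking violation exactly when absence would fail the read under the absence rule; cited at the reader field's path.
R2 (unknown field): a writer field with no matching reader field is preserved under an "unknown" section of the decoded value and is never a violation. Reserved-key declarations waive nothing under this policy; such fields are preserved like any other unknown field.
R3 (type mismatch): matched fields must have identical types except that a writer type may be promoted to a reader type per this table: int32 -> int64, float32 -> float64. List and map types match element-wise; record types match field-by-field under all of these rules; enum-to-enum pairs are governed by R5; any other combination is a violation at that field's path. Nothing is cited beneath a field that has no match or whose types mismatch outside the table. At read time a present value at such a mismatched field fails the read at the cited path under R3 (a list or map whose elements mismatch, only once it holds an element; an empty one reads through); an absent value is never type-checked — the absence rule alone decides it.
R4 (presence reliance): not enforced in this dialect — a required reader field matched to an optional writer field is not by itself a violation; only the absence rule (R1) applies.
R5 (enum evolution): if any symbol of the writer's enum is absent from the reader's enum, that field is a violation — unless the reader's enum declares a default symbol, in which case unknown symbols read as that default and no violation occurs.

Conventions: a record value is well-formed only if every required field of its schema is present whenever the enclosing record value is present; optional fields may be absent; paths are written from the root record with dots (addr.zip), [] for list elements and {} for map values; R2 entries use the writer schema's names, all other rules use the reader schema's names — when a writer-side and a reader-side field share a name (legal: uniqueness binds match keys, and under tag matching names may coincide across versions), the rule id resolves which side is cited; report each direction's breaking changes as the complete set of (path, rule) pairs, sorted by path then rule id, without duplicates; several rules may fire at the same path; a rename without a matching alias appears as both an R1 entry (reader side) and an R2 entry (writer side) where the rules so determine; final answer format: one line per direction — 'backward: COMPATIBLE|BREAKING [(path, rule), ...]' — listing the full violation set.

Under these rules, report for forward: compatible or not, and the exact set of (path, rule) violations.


the writer's type comes first in each Order pair
checking forward for Order: reader v1 against writer v2:
  severity: no writer match
  scores: paired with writer scores (map<string, string> -> map<string, string>; writer optional)
  seq: paired with writer seq (int32 -> int32; writer required)
  archived: no writer match
  active: paired with writer active (bool -> bool; writer required)
  writer channel: unknown to reader
  rule R1 violated at severity
  => 1 violation(s): forward is BREAKING for Order
checking off the Order differences that do not matter here:
  removed field archived from record Order -> fires no rule on Order, leaving the asked answer as it is
  field active in record Order: tag 3 changed to 38 -> fires no rule on Order, leaving the asked answer as it is

forward: BREAKING [(severity, R1)]


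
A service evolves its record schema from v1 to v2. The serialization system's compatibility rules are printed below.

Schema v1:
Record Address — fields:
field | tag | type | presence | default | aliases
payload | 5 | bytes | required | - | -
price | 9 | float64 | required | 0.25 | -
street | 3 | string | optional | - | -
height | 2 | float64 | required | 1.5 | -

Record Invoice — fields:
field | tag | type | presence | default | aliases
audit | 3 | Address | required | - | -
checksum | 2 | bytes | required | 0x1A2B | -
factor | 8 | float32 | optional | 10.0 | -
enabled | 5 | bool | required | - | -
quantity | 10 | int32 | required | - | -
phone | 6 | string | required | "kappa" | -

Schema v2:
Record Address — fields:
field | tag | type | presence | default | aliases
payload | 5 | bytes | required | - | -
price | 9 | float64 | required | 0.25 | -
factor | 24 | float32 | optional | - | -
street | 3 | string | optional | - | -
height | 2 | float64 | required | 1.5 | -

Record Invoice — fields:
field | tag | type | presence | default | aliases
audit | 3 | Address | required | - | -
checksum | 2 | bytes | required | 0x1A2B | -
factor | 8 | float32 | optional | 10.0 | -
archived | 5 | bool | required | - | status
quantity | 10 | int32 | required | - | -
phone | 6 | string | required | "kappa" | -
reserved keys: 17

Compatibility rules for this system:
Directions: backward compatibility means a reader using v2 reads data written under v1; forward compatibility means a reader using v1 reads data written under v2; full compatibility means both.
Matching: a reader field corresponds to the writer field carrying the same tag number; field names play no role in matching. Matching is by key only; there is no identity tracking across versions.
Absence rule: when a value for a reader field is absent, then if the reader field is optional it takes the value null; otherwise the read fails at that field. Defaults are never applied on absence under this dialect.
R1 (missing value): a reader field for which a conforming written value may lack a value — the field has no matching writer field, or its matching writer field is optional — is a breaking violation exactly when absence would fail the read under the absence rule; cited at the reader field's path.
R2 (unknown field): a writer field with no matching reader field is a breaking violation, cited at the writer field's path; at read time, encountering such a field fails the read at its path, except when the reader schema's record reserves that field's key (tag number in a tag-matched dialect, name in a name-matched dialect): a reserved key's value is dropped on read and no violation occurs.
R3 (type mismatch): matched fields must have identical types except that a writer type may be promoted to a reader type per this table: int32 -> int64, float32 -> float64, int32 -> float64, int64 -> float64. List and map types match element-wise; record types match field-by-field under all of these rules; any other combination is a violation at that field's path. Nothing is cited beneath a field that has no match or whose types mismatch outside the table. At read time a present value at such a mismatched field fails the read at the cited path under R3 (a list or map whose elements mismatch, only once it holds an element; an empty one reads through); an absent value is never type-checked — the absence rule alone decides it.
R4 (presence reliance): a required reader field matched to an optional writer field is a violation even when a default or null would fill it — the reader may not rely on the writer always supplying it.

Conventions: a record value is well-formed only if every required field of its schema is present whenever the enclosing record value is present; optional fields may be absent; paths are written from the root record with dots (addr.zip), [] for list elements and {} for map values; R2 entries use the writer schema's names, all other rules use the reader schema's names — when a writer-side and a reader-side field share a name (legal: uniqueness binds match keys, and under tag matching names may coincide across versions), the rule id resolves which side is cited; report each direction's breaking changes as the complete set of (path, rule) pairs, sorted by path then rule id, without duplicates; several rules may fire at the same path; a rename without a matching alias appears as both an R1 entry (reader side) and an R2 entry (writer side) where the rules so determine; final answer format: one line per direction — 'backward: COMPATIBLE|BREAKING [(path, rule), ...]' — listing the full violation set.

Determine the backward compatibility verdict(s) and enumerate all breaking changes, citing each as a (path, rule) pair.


backward: COMPATIBLE []

each type pair in Invoice: writer, then reader
backward for Invoice (reader v2, writer v1):
  audit: Address -> Address, writer required; from audit
  checksum: bytes -> bytes, writer required; from checksum
  factor: float32 -> float32, writer optional; from factor
  archived: bool -> bool, writer required; from enabled
  quantity: int32 -> int32, writer required; from quantity
  phone: string -> string, writer required; from phone
  audit.payload: bytes -> bytes, writer required; from audit.payload
  audit.price: float64 -> float64, writer required; from audit.price
  audit.factor: no writer match
  audit.street: string -> string, writer optional; from audit.street
  audit.height: float64 -> float64, writer required; from audit.height
  => backward: COMPATIBLE
the rest of the Invoice diff is inert for this question:
  added field factor to record Address: optional float32, tag 24 (in v2 it sits immediately before street) -> its effect on Invoice is confined to the forward direction, not asked
  renamed field enabled to archived in record Invoice -> triggers nothing under Invoice's printed rules — same verdict


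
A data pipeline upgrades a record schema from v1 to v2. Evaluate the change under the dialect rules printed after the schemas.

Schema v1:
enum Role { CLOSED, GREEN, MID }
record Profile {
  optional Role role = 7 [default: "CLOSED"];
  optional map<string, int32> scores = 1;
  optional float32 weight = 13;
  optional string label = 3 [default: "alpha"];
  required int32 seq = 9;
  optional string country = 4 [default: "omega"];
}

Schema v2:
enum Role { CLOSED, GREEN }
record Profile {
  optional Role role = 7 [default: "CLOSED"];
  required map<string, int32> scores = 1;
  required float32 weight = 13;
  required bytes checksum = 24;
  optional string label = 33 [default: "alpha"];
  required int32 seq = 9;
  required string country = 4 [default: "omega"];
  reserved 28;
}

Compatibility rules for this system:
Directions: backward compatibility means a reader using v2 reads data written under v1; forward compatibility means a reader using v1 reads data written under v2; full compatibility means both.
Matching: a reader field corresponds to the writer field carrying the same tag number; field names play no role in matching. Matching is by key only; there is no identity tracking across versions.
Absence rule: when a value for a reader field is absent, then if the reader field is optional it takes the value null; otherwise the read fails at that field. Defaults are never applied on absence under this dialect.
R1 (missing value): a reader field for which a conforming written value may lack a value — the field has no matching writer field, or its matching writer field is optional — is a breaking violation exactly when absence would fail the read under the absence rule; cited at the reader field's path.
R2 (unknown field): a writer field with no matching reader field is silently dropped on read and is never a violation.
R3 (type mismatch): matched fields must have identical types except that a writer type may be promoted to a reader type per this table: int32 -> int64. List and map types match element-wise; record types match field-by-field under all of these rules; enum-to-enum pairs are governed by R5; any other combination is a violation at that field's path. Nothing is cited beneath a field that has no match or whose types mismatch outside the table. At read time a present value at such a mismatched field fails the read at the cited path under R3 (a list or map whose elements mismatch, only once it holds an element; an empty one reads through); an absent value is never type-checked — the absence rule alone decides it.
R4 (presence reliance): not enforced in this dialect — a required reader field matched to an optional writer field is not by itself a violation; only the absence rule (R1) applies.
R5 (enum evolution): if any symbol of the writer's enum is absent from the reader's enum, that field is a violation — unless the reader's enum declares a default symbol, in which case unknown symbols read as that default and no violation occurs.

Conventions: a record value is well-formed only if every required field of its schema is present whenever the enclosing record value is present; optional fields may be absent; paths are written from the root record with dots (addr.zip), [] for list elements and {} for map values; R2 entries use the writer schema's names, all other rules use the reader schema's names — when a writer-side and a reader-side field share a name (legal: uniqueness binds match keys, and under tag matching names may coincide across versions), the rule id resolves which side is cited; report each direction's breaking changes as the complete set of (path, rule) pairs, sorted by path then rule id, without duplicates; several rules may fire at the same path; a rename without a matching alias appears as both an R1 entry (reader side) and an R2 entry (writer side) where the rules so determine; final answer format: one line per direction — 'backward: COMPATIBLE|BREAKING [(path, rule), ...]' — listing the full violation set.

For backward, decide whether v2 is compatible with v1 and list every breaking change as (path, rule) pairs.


each type pair in Profile: writer, then reader
checking backward for Profile: reader v2 against writer v1:
  role: Role -> Role, writer optional; from role
  scores: map<string, int32> -> map<string, int32>, writer optional; from scores
  weight: float32 -> float32, writer optional; from weight
  no writer field matches reader checksum
  no writer field matches reader label
  seq: int32 -> int32, writer required; from seq
  country: string -> string, writer optional; from country
  leftover writer field: label
  rule R1 violated at checksum
  rule R1 violated at country
  rule R5 violated at role
  rule R1 violated at scores
  rule R1 violated at weight
  => 5 violation(s): backward is BREAKING for Profile
checking off the Profile differences that do not matter here:
  field label in record Profile: tag 3 changed to 33 -> no rule fires on it in Profile's dialect; the asked verdict holds

backward: BREAKING [(checksum, R1), (country, R1), (role, R5), (scores, R1), (weight, R1)]


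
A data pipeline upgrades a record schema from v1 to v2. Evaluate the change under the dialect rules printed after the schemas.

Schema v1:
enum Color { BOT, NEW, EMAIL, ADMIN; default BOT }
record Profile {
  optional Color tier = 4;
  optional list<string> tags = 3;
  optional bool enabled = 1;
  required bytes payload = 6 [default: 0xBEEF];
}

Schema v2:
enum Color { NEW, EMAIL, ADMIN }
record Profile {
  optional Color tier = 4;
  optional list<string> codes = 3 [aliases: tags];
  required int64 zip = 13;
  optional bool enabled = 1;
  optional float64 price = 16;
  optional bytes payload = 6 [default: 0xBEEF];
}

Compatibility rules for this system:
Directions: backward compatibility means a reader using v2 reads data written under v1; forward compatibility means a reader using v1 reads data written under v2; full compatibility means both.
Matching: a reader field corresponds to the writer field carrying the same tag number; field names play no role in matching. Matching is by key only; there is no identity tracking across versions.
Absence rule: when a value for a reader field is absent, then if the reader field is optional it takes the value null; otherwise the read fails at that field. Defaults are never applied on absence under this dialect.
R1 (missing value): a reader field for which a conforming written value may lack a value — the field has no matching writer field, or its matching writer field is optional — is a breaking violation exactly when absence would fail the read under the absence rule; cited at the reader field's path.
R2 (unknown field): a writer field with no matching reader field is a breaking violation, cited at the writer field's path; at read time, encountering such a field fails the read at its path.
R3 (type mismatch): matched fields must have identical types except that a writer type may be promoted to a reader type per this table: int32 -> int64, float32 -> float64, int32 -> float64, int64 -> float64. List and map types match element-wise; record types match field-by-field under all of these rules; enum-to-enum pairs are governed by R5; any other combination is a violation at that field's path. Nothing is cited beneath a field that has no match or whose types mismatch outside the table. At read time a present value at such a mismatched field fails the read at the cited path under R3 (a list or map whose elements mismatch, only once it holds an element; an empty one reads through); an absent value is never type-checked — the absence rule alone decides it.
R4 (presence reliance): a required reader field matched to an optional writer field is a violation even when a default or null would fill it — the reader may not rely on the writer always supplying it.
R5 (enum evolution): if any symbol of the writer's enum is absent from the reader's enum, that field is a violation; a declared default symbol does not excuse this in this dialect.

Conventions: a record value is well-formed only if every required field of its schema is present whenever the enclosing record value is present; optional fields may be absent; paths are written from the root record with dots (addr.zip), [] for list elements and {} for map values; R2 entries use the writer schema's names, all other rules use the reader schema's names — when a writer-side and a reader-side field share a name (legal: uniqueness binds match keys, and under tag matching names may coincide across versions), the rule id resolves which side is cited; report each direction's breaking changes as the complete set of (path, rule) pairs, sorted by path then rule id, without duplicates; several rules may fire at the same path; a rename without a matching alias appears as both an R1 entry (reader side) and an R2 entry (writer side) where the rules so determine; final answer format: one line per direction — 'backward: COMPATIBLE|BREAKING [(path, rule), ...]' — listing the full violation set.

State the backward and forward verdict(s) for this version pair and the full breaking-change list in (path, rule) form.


backward: BREAKING [(tier, R5), (zip, R1)]; forward: BREAKING [(payload, R1), (payload, R4), (price, R2), (zip, R2)]

each type pair in Profile: writer, then reader
backward analysis of Profile with v2 as reader and v1 as writer:
  tier: Color -> Color, writer optional; from tier
  codes: list<string> -> list<string>, writer optional; from tags
  zip: no writer match
  enabled: bool -> bool, writer optional; from enabled
  price: no writer match
  payload: bytes -> bytes, writer required; from payload
  breaking: (tier, R5)
  breaking: (zip, R1)
  => 2 violation(s): backward is BREAKING for Profile
forward analysis of Profile with v1 as reader and v2 as writer:
  tier: Color -> Color, writer optional; from tier
  tags: list<string> -> list<string>, writer optional; from codes
  enabled: bool -> bool, writer optional; from enabled
  payload: bytes -> bytes, writer optional; from payload
  writer field zip has no reader counterpart
  writer field price has no reader counterpart
  breaking: (payload, R1)
  breaking: (payload, R4)
  breaking: (price, R2)
  breaking: (zip, R2)
  => 4 violation(s): forward is BREAKING for Profile


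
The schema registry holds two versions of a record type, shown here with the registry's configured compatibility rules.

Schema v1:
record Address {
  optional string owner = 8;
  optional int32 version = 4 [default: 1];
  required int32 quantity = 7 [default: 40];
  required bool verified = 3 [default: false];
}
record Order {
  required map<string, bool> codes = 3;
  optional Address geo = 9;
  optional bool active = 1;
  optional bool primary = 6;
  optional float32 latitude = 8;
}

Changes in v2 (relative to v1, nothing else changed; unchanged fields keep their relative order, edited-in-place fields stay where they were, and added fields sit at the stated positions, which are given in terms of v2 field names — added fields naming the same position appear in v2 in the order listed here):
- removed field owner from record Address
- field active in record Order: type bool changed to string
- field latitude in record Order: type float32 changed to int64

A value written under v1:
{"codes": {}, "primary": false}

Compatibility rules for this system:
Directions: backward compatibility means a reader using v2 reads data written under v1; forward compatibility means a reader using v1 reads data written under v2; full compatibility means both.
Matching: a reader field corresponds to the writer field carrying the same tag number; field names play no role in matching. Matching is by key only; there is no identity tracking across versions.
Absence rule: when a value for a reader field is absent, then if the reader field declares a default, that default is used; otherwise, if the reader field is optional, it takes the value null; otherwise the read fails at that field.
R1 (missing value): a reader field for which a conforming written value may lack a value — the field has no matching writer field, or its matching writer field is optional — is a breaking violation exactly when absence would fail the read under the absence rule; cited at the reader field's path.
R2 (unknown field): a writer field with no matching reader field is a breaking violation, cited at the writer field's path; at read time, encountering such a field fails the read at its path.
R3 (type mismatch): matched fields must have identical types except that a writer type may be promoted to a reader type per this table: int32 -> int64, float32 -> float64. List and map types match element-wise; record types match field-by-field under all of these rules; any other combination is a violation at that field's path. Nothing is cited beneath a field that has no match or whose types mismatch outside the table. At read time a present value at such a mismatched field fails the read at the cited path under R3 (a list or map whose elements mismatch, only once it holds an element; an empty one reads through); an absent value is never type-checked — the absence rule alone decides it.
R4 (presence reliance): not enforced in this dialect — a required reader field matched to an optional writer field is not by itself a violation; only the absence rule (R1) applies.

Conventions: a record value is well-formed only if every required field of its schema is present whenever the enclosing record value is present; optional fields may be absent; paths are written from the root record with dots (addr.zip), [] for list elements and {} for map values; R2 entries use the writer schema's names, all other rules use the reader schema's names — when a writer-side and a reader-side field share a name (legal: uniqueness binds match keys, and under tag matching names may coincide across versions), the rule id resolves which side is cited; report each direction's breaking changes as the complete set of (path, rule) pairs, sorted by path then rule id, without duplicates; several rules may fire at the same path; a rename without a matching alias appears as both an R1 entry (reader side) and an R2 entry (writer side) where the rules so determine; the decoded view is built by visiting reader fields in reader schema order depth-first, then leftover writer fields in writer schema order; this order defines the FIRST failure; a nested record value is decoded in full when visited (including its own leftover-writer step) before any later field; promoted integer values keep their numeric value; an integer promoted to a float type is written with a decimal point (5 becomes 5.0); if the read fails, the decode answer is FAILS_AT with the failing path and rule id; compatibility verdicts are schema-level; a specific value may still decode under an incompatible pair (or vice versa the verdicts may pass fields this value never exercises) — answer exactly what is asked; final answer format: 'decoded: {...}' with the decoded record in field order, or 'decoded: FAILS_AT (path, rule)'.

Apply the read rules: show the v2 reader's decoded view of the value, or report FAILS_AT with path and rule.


arrows below run writer -> reader for Order
decoding the Order value with the v2 reader:
  codes := {}
  geo := null (not supplied -> null)
  active := null (not supplied -> null)
  primary := false
  latitude := null (not supplied -> null)
  => decoded: {"codes": {}, "geo": null, "active": null, "primary": false, "latitude": null}
the other Order changes do not affect what is asked:
  removed field owner from record Address -> schema-level compatibility only; this Order value's decode is unchanged
  field active in record Order: type bool changed to string -> schema-level compatibility only; this Order value's decode is unchanged
  field latitude in record Order: type float32 changed to int64 -> schema-level compatibility only; this Order value's decode is unchanged

decoded: {"codes": {}, "geo": null, "active": null, "primary": false, "latitude": null}


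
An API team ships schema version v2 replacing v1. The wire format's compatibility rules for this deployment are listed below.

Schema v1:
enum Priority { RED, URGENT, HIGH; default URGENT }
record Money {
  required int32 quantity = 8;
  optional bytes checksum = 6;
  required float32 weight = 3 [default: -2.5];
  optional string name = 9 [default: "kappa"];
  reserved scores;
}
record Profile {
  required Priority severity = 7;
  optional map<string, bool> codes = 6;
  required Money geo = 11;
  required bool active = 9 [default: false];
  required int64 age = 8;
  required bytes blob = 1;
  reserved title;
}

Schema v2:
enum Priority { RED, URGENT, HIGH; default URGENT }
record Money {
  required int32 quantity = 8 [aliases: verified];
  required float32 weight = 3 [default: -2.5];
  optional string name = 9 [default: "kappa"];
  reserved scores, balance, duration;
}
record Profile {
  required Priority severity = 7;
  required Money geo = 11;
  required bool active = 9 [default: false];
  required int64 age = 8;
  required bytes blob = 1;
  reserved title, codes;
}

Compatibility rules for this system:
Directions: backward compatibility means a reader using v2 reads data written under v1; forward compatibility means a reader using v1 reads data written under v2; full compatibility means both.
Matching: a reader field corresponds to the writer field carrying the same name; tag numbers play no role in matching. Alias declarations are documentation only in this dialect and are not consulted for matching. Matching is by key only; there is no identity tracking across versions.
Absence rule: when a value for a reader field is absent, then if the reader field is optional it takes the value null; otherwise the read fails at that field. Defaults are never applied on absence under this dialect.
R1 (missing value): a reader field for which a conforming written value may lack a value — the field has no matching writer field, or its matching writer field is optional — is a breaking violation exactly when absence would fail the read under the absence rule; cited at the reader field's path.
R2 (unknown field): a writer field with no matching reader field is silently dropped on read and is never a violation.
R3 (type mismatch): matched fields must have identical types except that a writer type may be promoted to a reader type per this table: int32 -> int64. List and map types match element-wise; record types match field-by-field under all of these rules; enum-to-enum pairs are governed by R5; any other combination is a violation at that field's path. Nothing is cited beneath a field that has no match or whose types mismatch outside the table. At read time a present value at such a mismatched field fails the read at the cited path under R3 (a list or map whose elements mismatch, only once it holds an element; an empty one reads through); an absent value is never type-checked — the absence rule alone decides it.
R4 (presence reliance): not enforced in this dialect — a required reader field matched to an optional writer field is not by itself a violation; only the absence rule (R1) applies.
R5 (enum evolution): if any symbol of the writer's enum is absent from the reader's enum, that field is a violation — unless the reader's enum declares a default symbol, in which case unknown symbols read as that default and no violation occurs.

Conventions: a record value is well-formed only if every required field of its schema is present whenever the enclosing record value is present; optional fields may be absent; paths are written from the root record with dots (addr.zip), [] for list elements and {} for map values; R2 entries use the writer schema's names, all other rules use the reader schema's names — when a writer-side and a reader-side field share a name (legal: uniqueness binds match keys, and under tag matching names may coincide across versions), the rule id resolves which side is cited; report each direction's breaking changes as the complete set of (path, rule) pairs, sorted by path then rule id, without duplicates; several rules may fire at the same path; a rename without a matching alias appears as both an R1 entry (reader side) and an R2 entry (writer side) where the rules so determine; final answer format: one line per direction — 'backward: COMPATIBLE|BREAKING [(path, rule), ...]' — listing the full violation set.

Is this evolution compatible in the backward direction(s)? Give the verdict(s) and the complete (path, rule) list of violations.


the writer's type comes first in each Profile pair
backward analysis of Profile with v2 as reader and v1 as writer:
  writer required, Priority -> Priority: reader severity maps from writer severity
  writer required, Money -> Money: reader geo maps from writer geo
  writer required, bool -> bool: reader active maps from writer active
  writer required, int64 -> int64: reader age maps from writer age
  writer required, bytes -> bytes: reader blob maps from writer blob
  leftover writer field: codes
  writer required, int32 -> int32: reader geo.quantity maps from writer geo.quantity
  writer required, float32 -> float32: reader geo.weight maps from writer geo.weight
  writer optional, string -> string: reader geo.name maps from writer geo.name
  leftover writer field: geo.checksum
  => backward verdict for Profile: COMPATIBLE, no violations
the rest of the Profile diff is inert for this question:
  removed field checksum from record Money -> no rule fires on it in Profile's dialect; the asked verdict holds
  removed field codes from record Profile (its key "codes" joins the reserved list) -> no rule fires on it in Profile's dialect; the asked verdict holds

backward: COMPATIBLE []


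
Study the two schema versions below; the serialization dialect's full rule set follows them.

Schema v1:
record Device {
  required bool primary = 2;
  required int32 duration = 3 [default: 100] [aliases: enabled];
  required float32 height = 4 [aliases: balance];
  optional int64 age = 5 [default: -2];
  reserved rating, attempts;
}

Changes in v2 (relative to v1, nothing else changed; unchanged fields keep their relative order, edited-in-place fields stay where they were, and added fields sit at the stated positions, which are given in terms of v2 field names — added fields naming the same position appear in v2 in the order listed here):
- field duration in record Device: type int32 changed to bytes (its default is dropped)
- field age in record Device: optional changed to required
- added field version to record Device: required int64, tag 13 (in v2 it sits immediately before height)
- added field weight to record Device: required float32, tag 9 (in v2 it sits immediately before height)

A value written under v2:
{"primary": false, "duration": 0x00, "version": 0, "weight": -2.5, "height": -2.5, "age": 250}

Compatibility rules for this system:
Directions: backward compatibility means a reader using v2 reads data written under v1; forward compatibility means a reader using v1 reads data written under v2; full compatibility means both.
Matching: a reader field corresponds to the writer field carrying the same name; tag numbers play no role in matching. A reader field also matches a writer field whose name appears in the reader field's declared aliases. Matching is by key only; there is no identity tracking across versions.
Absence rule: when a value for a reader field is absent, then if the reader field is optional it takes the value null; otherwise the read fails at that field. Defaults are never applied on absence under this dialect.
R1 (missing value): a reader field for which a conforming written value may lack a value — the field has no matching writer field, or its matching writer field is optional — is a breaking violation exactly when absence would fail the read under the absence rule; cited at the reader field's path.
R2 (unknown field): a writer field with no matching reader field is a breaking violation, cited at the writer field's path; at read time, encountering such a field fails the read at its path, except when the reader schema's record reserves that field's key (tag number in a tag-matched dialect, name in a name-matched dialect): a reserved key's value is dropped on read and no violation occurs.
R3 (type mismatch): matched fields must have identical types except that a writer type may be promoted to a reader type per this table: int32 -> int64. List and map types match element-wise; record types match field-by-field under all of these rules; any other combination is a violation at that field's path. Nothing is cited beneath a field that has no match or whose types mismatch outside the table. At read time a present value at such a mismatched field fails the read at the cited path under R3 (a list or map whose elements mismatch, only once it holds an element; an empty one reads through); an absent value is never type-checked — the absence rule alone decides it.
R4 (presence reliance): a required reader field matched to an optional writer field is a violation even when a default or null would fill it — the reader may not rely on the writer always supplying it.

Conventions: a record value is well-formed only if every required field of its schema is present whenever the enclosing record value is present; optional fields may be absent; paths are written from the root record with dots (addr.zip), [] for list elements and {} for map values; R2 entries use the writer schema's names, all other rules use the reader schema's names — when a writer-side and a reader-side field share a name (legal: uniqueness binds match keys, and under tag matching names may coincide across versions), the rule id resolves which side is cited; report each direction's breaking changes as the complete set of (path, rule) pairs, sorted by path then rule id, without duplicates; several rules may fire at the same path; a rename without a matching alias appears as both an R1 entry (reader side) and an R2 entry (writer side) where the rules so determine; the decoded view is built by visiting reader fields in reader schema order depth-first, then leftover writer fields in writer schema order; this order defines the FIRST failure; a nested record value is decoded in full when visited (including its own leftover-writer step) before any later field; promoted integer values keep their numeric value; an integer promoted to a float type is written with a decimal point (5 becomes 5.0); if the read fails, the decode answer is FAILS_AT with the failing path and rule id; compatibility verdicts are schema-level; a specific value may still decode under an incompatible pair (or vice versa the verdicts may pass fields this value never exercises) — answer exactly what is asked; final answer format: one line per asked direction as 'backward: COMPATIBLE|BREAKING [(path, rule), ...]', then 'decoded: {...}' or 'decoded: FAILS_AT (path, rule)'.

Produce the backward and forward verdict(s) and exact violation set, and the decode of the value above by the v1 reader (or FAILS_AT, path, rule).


backward: BREAKING [(age, R1), (age, R4), (duration, R3), (version, R1), (weight, R1)]; forward: BREAKING [(duration, R3), (version, R2), (weight, R2)]; decoded: FAILS_AT (duration, R3)

the writer's type comes first in each Device pair
backward on Device — v2 reading data written by v1:
  bool -> bool, writer required: primary aligns to primary
  int32 -> bytes, writer required: duration aligns to duration
  version: no writer-side match
  weight: no writer-side match
  float32 -> float32, writer required: height aligns to height
  int64 -> int64, writer optional: age aligns to age
  violation R1 at age
  violation R4 at age
  violation R3 at duration
  violation R1 at version
  violation R1 at weight
  => backward verdict for Device: BREAKING, 5 violation(s)
forward on Device — v1 reading data written by v2:
  bool -> bool, writer required: primary aligns to primary
  bytes -> int32, writer required: duration aligns to duration
  float32 -> float32, writer required: height aligns to height
  int64 -> int64, writer required: age aligns to age
  writer field version has no reader counterpart
  writer field weight has no reader counterpart
  violation R3 at duration
  violation R2 at version
  violation R2 at weight
  => forward verdict for Device: BREAKING, 3 violation(s)
decode walk for Device under reader schema v1:
  primary := false
  read fails at duration under R3
  => FAILS_AT (duration, R3)
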